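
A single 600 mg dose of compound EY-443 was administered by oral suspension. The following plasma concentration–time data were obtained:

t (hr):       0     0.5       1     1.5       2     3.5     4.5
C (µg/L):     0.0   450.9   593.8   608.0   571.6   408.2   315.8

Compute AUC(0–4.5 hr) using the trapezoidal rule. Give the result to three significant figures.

Trapezoidal AUC_0→4.5:
  [0→0.5]: (0.0+450.9)/2 × 0.5 = 112.725
  [0.5→1]: (450.9+593.8)/2 × 0.5 = 261.175
  [1→1.5]: (593.8+608.0)/2 × 0.5 = 300.45
  [1.5→2]: (608.0+571.6)/2 × 0.5 = 294.9
  [2→3.5]: (571.6+408.2)/2 × 1.5 = 734.85
  [3.5→4.5]: (408.2+315.8)/2 × 1 = 362.0
  Sum = 2066.1 µg/L·hr

AUC = 2070 µg/L·hr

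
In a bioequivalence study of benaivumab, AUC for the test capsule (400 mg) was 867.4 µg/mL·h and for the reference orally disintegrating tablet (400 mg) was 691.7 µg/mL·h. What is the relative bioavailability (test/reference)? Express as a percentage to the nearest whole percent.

F_rel = 125%

F_rel = (AUC_test/D_test) / (AUC_ref/D_ref)
      = (867.4/400) / (691.7/400)
      = 2.1685 / 1.72925 = 1.2540 = 125.40%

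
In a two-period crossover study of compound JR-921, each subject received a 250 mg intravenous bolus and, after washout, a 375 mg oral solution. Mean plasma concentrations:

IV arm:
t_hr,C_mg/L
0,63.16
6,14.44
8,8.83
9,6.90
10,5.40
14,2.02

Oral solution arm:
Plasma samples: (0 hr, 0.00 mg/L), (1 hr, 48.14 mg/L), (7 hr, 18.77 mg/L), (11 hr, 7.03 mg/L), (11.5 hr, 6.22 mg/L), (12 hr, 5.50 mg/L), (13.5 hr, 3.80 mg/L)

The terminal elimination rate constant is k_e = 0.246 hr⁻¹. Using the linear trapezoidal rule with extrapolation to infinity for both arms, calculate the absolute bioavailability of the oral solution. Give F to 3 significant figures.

F = 0.694

Trapezoidal AUC_0→14 (IV):
  [0→6]: (63.16+14.44)/2 × 6 = 232.8
  [6→8]: (14.44+8.83)/2 × 2 = 23.27
  [8→9]: (8.83+6.90)/2 × 1 = 7.865
  [9→10]: (6.90+5.40)/2 × 1 = 6.15
  [10→14]: (5.40+2.02)/2 × 4 = 14.84
  Sum = 284.925 mg/L·hr
IV tail: 2.02/0.246 = 8.211; AUC_iv,0→∞ = 284.925 + 8.211 = 293.136 mg/L·hr
Trapezoidal AUC_0→13.5 (oral solution):
  [0→1]: (0.00+48.14)/2 × 1 = 24.07
  [1→7]: (48.14+18.77)/2 × 6 = 200.73
  [7→11]: (18.77+7.03)/2 × 4 = 51.6
  [11→11.5]: (7.03+6.22)/2 × 0.5 = 3.3125
  [11.5→12]: (6.22+5.50)/2 × 0.5 = 2.93
  [12→13.5]: (5.50+3.80)/2 × 1.5 = 6.975
  Sum = 289.6175 mg/L·hr
oral solution tail: 3.80/0.246 = 15.447; AUC_ev,0→∞ = 289.6175 + 15.447 = 305.0645 mg/L·hr
F = (AUC_ev/D_ev)/(AUC_iv/D_iv) = (305.0645/375)/(293.136/250) = 0.813505/1.172544 = 0.6938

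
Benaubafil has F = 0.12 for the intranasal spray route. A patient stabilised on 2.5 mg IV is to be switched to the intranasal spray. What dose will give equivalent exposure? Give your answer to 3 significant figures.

D_intranasal = 20.8 mg

For equal systemic exposure: F × D_ev = D_iv
D_ev = D_iv / F = 2.5 / 0.12 = 20.8333 mg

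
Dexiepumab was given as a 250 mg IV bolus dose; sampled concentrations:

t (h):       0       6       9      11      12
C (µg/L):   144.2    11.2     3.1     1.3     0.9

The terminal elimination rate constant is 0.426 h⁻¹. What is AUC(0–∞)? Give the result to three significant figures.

Trapezoidal AUC_0→12:
  [0→6]: (144.2+11.2)/2 × 6 = 466.2
  [6→9]: (11.2+3.1)/2 × 3 = 21.45
  [9→11]: (3.1+1.3)/2 × 2 = 4.4
  [11→12]: (1.3+0.9)/2 × 1 = 1.1
  Sum = 493.15 µg/L·h
Extrapolated tail: C_last / k_e = 0.9 / 0.426 = 2.113
AUC_0→∞ = 493.15 + 2.113 = 495.263 µg/L·h

AUC = 495 µg/L·h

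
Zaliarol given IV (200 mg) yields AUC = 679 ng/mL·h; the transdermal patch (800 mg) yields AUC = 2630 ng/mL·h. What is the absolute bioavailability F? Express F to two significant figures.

F = (AUC_ev / D_ev) / (AUC_iv / D_iv)
  = (2630/800) / (679/200)
  = 3.2875 / 3.395 = 0.9683

F = 0.97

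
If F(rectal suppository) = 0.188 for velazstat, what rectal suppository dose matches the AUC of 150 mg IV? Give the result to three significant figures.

For equal systemic exposure: F × D_ev = D_iv
D_ev = D_iv / F = 150 / 0.188 = 797.872 mg

D_rectal = 798 mg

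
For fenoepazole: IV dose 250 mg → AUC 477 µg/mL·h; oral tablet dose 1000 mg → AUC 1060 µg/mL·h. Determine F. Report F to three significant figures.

F = 0.556

F = (AUC_ev / D_ev) / (AUC_iv / D_iv)
  = (1060/1000) / (477/250)
  = 1.06 / 1.908 = 0.5556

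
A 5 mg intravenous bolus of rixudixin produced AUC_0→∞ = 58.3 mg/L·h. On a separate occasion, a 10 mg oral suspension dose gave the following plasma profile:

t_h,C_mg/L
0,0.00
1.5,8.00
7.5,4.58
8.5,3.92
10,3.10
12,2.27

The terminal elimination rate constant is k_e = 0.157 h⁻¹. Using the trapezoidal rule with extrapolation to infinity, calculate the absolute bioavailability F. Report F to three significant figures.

Trapezoidal AUC_0→12 (oral suspension):
  [0→1.5]: (0.00+8.00)/2 × 1.5 = 6.0
  [1.5→7.5]: (8.00+4.58)/2 × 6 = 37.74
  [7.5→8.5]: (4.58+3.92)/2 × 1 = 4.25
  [8.5→10]: (3.92+3.10)/2 × 1.5 = 5.265
  [10→12]: (3.10+2.27)/2 × 2 = 5.37
  Sum = 58.625 mg/L·h
Tail: C_last/k_e = 2.27/0.157 = 14.459
AUC_0→∞ (oral suspension) = 58.625 + 14.459 = 73.084 mg/L·h
F = (AUC_ev/D_ev)/(AUC_iv/D_iv) = (73.084/10)/(58.3/5) = 7.3084/11.66 = 0.6268

F = 0.627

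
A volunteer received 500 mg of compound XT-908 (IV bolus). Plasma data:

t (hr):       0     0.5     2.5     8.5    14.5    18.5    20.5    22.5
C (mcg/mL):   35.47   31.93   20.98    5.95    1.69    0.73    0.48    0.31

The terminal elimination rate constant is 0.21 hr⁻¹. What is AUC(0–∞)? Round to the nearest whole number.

Trapezoidal AUC_0→22.5:
  [0→0.5]: (35.47+31.93)/2 × 0.5 = 16.85
  [0.5→2.5]: (31.93+20.98)/2 × 2 = 52.91
  [2.5→8.5]: (20.98+5.95)/2 × 6 = 80.79
  [8.5→14.5]: (5.95+1.69)/2 × 6 = 22.92
  [14.5→18.5]: (1.69+0.73)/2 × 4 = 4.84
  [18.5→20.5]: (0.73+0.48)/2 × 2 = 1.21
  [20.5→22.5]: (0.48+0.31)/2 × 2 = 0.79
  Sum = 180.31 mcg/mL·hr
Extrapolated tail: C_last / k_e = 0.31 / 0.21 = 1.476
AUC_0→∞ = 180.31 + 1.476 = 181.786 mcg/mL·hr

AUC = 182 mcg/mL·hr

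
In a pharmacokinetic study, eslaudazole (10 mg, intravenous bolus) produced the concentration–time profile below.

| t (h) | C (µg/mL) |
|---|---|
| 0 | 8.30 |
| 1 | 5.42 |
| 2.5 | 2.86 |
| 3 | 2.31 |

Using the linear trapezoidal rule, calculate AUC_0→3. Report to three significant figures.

AUC = 14.4 µg/mL·h

Trapezoidal AUC_0→3:
  [0→1]: (8.30+5.42)/2 × 1 = 6.86
  [1→2.5]: (5.42+2.86)/2 × 1.5 = 6.21
  [2.5→3]: (2.86+2.31)/2 × 0.5 = 1.2925
  Sum = 14.3625 µg/mL·h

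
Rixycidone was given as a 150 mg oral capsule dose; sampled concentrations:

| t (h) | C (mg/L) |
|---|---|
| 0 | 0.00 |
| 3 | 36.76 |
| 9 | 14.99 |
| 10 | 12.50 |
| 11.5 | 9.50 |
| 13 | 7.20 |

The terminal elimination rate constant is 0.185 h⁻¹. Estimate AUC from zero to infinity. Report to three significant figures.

Trapezoidal AUC_0→13:
  [0→3]: (0.00+36.76)/2 × 3 = 55.14
  [3→9]: (36.76+14.99)/2 × 6 = 155.25
  [9→10]: (14.99+12.50)/2 × 1 = 13.745
  [10→11.5]: (12.50+9.50)/2 × 1.5 = 16.5
  [11.5→13]: (9.50+7.20)/2 × 1.5 = 12.525
  Sum = 253.16 mg/L·h
Extrapolated tail: C_last / k_e = 7.20 / 0.185 = 38.919
AUC_0→∞ = 253.16 + 38.919 = 292.079 mg/L·h

AUC = 292 mg/L·h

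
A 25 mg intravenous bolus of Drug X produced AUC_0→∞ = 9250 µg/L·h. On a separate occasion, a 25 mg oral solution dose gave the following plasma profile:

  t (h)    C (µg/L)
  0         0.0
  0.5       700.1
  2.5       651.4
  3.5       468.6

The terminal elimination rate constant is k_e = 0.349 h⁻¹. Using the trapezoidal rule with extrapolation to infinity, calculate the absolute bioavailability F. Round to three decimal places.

F = 0.371

Trapezoidal AUC_0→3.5 (oral solution):
  [0→0.5]: (0.0+700.1)/2 × 0.5 = 175.025
  [0.5→2.5]: (700.1+651.4)/2 × 2 = 1351.5
  [2.5→3.5]: (651.4+468.6)/2 × 1 = 560.0
  Sum = 2086.525 µg/L·h
Tail: C_last/k_e = 468.6/0.349 = 1342.693
AUC_0→∞ (oral solution) = 2086.525 + 1342.693 = 3429.218 µg/L·h
F = (AUC_ev/D_ev)/(AUC_iv/D_iv) = (3429.218/25)/(9250/25) = 137.16872/370 = 0.3707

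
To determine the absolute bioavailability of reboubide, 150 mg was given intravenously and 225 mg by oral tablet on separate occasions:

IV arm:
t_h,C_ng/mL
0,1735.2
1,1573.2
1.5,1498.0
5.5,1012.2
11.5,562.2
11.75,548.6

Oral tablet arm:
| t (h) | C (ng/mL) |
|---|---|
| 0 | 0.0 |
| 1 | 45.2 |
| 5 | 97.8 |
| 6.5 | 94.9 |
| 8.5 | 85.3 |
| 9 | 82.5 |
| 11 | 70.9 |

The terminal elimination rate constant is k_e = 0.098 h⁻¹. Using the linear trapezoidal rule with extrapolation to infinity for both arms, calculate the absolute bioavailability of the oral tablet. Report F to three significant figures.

Trapezoidal AUC_0→11.75 (IV):
  [0→1]: (1735.2+1573.2)/2 × 1 = 1654.2
  [1→1.5]: (1573.2+1498.0)/2 × 0.5 = 767.8
  [1.5→5.5]: (1498.0+1012.2)/2 × 4 = 5020.4
  [5.5→11.5]: (1012.2+562.2)/2 × 6 = 4723.2
  [11.5→11.75]: (562.2+548.6)/2 × 0.25 = 138.85
  Sum = 12304.45 ng/mL·h
IV tail: 548.6/0.098 = 5597.959; AUC_iv,0→∞ = 12304.45 + 5597.959 = 17902.409 ng/mL·h
Trapezoidal AUC_0→11 (oral tablet):
  [0→1]: (0.0+45.2)/2 × 1 = 22.6
  [1→5]: (45.2+97.8)/2 × 4 = 286.0
  [5→6.5]: (97.8+94.9)/2 × 1.5 = 144.525
  [6.5→8.5]: (94.9+85.3)/2 × 2 = 180.2
  [8.5→9]: (85.3+82.5)/2 × 0.5 = 41.95
  [9→11]: (82.5+70.9)/2 × 2 = 153.4
  Sum = 828.675 ng/mL·h
oral tablet tail: 70.9/0.098 = 723.469; AUC_ev,0→∞ = 828.675 + 723.469 = 1552.144 ng/mL·h
F = (AUC_ev/D_ev)/(AUC_iv/D_iv) = (1552.144/225)/(17902.409/150) = 6.89842/119.349 = 0.0578

F = 0.0578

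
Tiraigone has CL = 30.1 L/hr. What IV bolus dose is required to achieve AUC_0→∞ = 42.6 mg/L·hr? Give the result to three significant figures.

Dose_iv = CL × AUC_0→∞
     = 30.1 × 42.6 = 1282.26 mg

Dose = 1280 mg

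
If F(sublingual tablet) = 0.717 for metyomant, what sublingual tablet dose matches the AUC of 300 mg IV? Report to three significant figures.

For equal systemic exposure: F × D_ev = D_iv
D_ev = D_iv / F = 300 / 0.717 = 418.41 mg

D_sublingual = 418 mg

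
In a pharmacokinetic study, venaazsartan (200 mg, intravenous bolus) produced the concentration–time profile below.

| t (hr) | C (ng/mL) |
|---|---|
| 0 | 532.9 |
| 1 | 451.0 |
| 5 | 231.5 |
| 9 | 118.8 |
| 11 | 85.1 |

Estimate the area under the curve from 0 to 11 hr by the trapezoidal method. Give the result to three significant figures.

AUC = 2760 ng/mL·hr

Trapezoidal AUC_0→11:
  [0→1]: (532.9+451.0)/2 × 1 = 491.95
  [1→5]: (451.0+231.5)/2 × 4 = 1365.0
  [5→9]: (231.5+118.8)/2 × 4 = 700.6
  [9→11]: (118.8+85.1)/2 × 2 = 203.9
  Sum = 2761.45 ng/mL·hr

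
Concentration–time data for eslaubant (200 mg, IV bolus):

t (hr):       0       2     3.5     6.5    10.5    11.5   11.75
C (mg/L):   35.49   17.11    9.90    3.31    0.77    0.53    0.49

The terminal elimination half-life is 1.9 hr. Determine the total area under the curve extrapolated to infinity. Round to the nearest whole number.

Trapezoidal AUC_0→11.75:
  [0→2]: (35.49+17.11)/2 × 2 = 52.6
  [2→3.5]: (17.11+9.90)/2 × 1.5 = 20.2575
  [3.5→6.5]: (9.90+3.31)/2 × 3 = 19.815
  [6.5→10.5]: (3.31+0.77)/2 × 4 = 8.16
  [10.5→11.5]: (0.77+0.53)/2 × 1 = 0.65
  [11.5→11.75]: (0.53+0.49)/2 × 0.25 = 0.1275
  Sum = 101.61 mg/L·hr
k_e = ln2 / t½ = 0.693147 / 1.9 = 0.3648 hr^-1
Extrapolated tail: C_last / k_e = 0.49 / 0.3648 = 1.343
AUC_0→∞ = 101.61 + 1.343 = 102.953 mg/L·hr

AUC = 103 mg/L·hr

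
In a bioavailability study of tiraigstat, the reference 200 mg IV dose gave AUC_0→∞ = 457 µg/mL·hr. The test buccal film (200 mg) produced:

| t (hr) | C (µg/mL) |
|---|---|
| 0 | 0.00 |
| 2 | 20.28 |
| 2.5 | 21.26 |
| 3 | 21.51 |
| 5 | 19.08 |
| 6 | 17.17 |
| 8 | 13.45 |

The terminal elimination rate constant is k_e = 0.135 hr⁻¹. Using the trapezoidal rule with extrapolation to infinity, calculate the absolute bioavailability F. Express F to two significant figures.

Trapezoidal AUC_0→8 (buccal film):
  [0→2]: (0.00+20.28)/2 × 2 = 20.28
  [2→2.5]: (20.28+21.26)/2 × 0.5 = 10.385
  [2.5→3]: (21.26+21.51)/2 × 0.5 = 10.6925
  [3→5]: (21.51+19.08)/2 × 2 = 40.59
  [5→6]: (19.08+17.17)/2 × 1 = 18.125
  [6→8]: (17.17+13.45)/2 × 2 = 30.62
  Sum = 130.6925 µg/mL·hr
Tail: C_last/k_e = 13.45/0.135 = 99.630
AUC_0→∞ (buccal film) = 130.6925 + 99.630 = 230.3225 µg/mL·hr
F = (AUC_ev/D_ev)/(AUC_iv/D_iv) = (230.3225/200)/(457/200) = 1.1516125/2.285 = 0.5040

F = 0.50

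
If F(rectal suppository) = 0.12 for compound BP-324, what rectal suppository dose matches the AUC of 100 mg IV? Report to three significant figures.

D_rectal = 833 mg

For equal systemic exposure: F × D_ev = D_iv
D_ev = D_iv / F = 100 / 0.12 = 833.333 mg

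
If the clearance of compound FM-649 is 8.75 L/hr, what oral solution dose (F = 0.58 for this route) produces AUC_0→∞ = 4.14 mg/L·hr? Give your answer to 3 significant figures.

Dose = CL × AUC_0→∞ / F
     = 8.75 × 4.14 / 0.58 = 62.4569 mg

Dose = 62.5 mg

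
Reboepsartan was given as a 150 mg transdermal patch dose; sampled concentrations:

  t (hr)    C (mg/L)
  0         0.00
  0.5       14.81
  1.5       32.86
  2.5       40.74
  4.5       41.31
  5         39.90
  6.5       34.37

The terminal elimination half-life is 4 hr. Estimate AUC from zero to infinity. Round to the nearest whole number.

AUC = 421 mg/L·hr

Trapezoidal AUC_0→6.5:
  [0→0.5]: (0.00+14.81)/2 × 0.5 = 3.7025
  [0.5→1.5]: (14.81+32.86)/2 × 1 = 23.835
  [1.5→2.5]: (32.86+40.74)/2 × 1 = 36.8
  [2.5→4.5]: (40.74+41.31)/2 × 2 = 82.05
  [4.5→5]: (41.31+39.90)/2 × 0.5 = 20.3025
  [5→6.5]: (39.90+34.37)/2 × 1.5 = 55.7025
  Sum = 222.3925 mg/L·hr
k_e = ln2 / t½ = 0.693147 / 4 = 0.1733 hr^-1
Extrapolated tail: C_last / k_e = 34.37 / 0.1733 = 198.327
AUC_0→∞ = 222.3925 + 198.327 = 420.7195 mg/L·hr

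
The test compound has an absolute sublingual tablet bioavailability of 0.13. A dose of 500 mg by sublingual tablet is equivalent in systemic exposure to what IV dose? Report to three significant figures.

D_iv = 65.0 mg

Systemic exposure from an extravascular dose = F × D_ev, so the equivalent IV dose is F × D_ev.
D_iv = F × D_ev = 0.13 × 500 = 65 mg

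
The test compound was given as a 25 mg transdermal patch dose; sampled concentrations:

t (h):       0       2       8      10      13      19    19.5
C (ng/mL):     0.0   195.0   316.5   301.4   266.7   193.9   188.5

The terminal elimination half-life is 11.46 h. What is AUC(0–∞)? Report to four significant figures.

AUC = 7793 ng/mL·h

Trapezoidal AUC_0→19.5:
  [0→2]: (0.0+195.0)/2 × 2 = 195.0
  [2→8]: (195.0+316.5)/2 × 6 = 1534.5
  [8→10]: (316.5+301.4)/2 × 2 = 617.9
  [10→13]: (301.4+266.7)/2 × 3 = 852.15
  [13→19]: (266.7+193.9)/2 × 6 = 1381.8
  [19→19.5]: (193.9+188.5)/2 × 0.5 = 95.6
  Sum = 4676.95 ng/mL·h
k_e = ln2 / t½ = 0.693147 / 11.46 = 0.0605 h^-1
Extrapolated tail: C_last / k_e = 188.5 / 0.0605 = 3115.702
AUC_0→∞ = 4676.95 + 3115.702 = 7792.652 ng/mL·h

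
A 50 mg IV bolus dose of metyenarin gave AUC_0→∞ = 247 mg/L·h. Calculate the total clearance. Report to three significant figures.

CL = 0.202 L/h

CL = Dose_iv / AUC_0→∞
   = 50 / 247 = 0.202429 L/h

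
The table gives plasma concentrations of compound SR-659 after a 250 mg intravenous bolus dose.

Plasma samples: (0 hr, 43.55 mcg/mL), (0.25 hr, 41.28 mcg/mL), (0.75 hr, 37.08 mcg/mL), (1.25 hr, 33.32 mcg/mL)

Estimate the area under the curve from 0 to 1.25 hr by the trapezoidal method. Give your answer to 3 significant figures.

Trapezoidal AUC_0→1.25:
  [0→0.25]: (43.55+41.28)/2 × 0.25 = 10.60375
  [0.25→0.75]: (41.28+37.08)/2 × 0.5 = 19.59
  [0.75→1.25]: (37.08+33.32)/2 × 0.5 = 17.6
  Sum = 47.79375 mcg/mL·hr

AUC = 47.8 mcg/mL·hr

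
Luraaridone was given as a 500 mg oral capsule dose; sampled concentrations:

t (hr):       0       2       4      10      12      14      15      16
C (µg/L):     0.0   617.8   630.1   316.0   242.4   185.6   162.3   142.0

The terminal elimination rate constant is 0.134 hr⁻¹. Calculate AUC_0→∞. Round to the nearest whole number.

AUC = 7076 µg/L·hr

Trapezoidal AUC_0→16:
  [0→2]: (0.0+617.8)/2 × 2 = 617.8
  [2→4]: (617.8+630.1)/2 × 2 = 1247.9
  [4→10]: (630.1+316.0)/2 × 6 = 2838.3
  [10→12]: (316.0+242.4)/2 × 2 = 558.4
  [12→14]: (242.4+185.6)/2 × 2 = 428.0
  [14→15]: (185.6+162.3)/2 × 1 = 173.95
  [15→16]: (162.3+142.0)/2 × 1 = 152.15
  Sum = 6016.5 µg/L·hr
Extrapolated tail: C_last / k_e = 142.0 / 0.134 = 1059.701
AUC_0→∞ = 6016.5 + 1059.701 = 7076.201 µg/L·hr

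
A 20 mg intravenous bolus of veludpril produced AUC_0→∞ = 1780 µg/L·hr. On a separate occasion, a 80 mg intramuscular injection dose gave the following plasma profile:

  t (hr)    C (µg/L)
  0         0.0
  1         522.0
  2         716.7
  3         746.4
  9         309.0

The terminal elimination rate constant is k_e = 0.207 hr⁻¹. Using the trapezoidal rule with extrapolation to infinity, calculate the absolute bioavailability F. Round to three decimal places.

F = 0.881

Trapezoidal AUC_0→9 (intramuscular injection):
  [0→1]: (0.0+522.0)/2 × 1 = 261.0
  [1→2]: (522.0+716.7)/2 × 1 = 619.35
  [2→3]: (716.7+746.4)/2 × 1 = 731.55
  [3→9]: (746.4+309.0)/2 × 6 = 3166.2
  Sum = 4778.1 µg/L·hr
Tail: C_last/k_e = 309.0/0.207 = 1492.754
AUC_0→∞ (intramuscular injection) = 4778.1 + 1492.754 = 6270.854 µg/L·hr
F = (AUC_ev/D_ev)/(AUC_iv/D_iv) = (6270.854/80)/(1780/20) = 78.385675/89 = 0.8807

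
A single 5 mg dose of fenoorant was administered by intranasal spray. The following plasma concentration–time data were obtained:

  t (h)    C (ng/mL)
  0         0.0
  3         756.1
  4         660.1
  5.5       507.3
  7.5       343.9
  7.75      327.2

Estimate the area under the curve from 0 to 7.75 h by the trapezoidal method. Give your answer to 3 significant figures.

AUC = 3650 ng/mL·h

Trapezoidal AUC_0→7.75:
  [0→3]: (0.0+756.1)/2 × 3 = 1134.15
  [3→4]: (756.1+660.1)/2 × 1 = 708.1
  [4→5.5]: (660.1+507.3)/2 × 1.5 = 875.55
  [5.5→7.5]: (507.3+343.9)/2 × 2 = 851.2
  [7.5→7.75]: (343.9+327.2)/2 × 0.25 = 83.8875
  Sum = 3652.8875 ng/mL·h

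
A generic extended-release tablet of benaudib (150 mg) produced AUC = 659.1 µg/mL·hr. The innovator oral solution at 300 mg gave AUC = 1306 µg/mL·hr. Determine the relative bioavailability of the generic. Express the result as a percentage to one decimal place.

F_rel = (AUC_test/D_test) / (AUC_ref/D_ref)
      = (659.1/150) / (1306/300)
      = 4.394 / 4.35333 = 1.0093 = 100.93%

F_rel = 100.9%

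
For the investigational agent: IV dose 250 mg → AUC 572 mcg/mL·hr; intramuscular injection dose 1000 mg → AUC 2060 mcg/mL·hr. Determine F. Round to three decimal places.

F = 0.900

F = (AUC_ev / D_ev) / (AUC_iv / D_iv)
  = (2060/1000) / (572/250)
  = 2.06 / 2.288 = 0.9003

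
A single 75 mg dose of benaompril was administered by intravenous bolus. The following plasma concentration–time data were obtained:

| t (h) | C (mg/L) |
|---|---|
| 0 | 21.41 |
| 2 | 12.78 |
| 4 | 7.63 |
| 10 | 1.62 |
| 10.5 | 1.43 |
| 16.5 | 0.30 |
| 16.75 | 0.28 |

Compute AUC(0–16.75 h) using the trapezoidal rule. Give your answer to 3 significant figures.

AUC = 88.4 mg/L·h

Trapezoidal AUC_0→16.75:
  [0→2]: (21.41+12.78)/2 × 2 = 34.19
  [2→4]: (12.78+7.63)/2 × 2 = 20.41
  [4→10]: (7.63+1.62)/2 × 6 = 27.75
  [10→10.5]: (1.62+1.43)/2 × 0.5 = 0.7625
  [10.5→16.5]: (1.43+0.30)/2 × 6 = 5.19
  [16.5→16.75]: (0.30+0.28)/2 × 0.25 = 0.0725
  Sum = 88.375 mg/L·h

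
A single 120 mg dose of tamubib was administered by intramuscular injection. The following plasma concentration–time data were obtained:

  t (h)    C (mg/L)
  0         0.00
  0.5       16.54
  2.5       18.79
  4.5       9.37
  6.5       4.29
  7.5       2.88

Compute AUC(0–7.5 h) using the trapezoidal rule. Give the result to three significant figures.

Trapezoidal AUC_0→7.5:
  [0→0.5]: (0.00+16.54)/2 × 0.5 = 4.135
  [0.5→2.5]: (16.54+18.79)/2 × 2 = 35.33
  [2.5→4.5]: (18.79+9.37)/2 × 2 = 28.16
  [4.5→6.5]: (9.37+4.29)/2 × 2 = 13.66
  [6.5→7.5]: (4.29+2.88)/2 × 1 = 3.585
  Sum = 84.87 mg/L·h

AUC = 84.9 mg/L·h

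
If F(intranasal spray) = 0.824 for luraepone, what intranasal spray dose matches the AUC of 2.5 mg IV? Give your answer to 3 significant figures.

D_intranasal = 3.03 mg

For equal systemic exposure: F × D_ev = D_iv
D_ev = D_iv / F = 2.5 / 0.824 = 3.03398 mg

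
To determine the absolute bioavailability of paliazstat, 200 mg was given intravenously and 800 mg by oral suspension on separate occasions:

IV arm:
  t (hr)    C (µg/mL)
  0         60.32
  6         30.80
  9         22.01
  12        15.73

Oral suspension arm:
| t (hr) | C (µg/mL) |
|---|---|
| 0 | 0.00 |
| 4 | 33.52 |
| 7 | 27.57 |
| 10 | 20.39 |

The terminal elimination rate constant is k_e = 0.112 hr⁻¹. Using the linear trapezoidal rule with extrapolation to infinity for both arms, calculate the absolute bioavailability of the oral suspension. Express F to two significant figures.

F = 0.19

Trapezoidal AUC_0→12 (IV):
  [0→6]: (60.32+30.80)/2 × 6 = 273.36
  [6→9]: (30.80+22.01)/2 × 3 = 79.215
  [9→12]: (22.01+15.73)/2 × 3 = 56.61
  Sum = 409.185 µg/mL·hr
IV tail: 15.73/0.112 = 140.446; AUC_iv,0→∞ = 409.185 + 140.446 = 549.631 µg/mL·hr
Trapezoidal AUC_0→10 (oral suspension):
  [0→4]: (0.00+33.52)/2 × 4 = 67.04
  [4→7]: (33.52+27.57)/2 × 3 = 91.635
  [7→10]: (27.57+20.39)/2 × 3 = 71.94
  Sum = 230.615 µg/mL·hr
oral suspension tail: 20.39/0.112 = 182.054; AUC_ev,0→∞ = 230.615 + 182.054 = 412.669 µg/mL·hr
F = (AUC_ev/D_ev)/(AUC_iv/D_iv) = (412.669/800)/(549.631/200) = 0.51583625/2.748155 = 0.1877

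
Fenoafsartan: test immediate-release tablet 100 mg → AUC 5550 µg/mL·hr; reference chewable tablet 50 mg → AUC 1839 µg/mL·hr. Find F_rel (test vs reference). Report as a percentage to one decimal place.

F_rel = 150.9%

F_rel = (AUC_test/D_test) / (AUC_ref/D_ref)
      = (5550/100) / (1839/50)
      = 55.5 / 36.78 = 1.5090 = 150.90%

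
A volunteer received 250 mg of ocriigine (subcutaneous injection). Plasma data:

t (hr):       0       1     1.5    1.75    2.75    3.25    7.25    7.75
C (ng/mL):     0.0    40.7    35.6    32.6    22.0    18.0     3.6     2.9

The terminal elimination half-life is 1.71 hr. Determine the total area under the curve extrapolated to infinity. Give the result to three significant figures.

Trapezoidal AUC_0→7.75:
  [0→1]: (0.0+40.7)/2 × 1 = 20.35
  [1→1.5]: (40.7+35.6)/2 × 0.5 = 19.075
  [1.5→1.75]: (35.6+32.6)/2 × 0.25 = 8.525
  [1.75→2.75]: (32.6+22.0)/2 × 1 = 27.3
  [2.75→3.25]: (22.0+18.0)/2 × 0.5 = 10.0
  [3.25→7.25]: (18.0+3.6)/2 × 4 = 43.2
  [7.25→7.75]: (3.6+2.9)/2 × 0.5 = 1.625
  Sum = 130.075 ng/mL·hr
k_e = ln2 / t½ = 0.693147 / 1.71 = 0.4053 hr^-1
Extrapolated tail: C_last / k_e = 2.9 / 0.4053 = 7.155
AUC_0→∞ = 130.075 + 7.155 = 137.23 ng/mL·hr

AUC = 137 ng/mL·hr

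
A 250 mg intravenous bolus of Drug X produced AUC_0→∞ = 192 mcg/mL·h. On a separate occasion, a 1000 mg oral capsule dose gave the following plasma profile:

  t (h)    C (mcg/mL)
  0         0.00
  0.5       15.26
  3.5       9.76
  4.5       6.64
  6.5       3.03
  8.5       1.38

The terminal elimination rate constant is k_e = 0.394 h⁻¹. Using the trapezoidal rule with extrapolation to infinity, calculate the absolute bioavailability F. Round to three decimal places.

Trapezoidal AUC_0→8.5 (oral capsule):
  [0→0.5]: (0.00+15.26)/2 × 0.5 = 3.815
  [0.5→3.5]: (15.26+9.76)/2 × 3 = 37.53
  [3.5→4.5]: (9.76+6.64)/2 × 1 = 8.2
  [4.5→6.5]: (6.64+3.03)/2 × 2 = 9.67
  [6.5→8.5]: (3.03+1.38)/2 × 2 = 4.41
  Sum = 63.625 mcg/mL·h
Tail: C_last/k_e = 1.38/0.394 = 3.503
AUC_0→∞ (oral capsule) = 63.625 + 3.503 = 67.128 mcg/mL·h
F = (AUC_ev/D_ev)/(AUC_iv/D_iv) = (67.128/1000)/(192/250) = 0.067128/0.768 = 0.0874

F = 0.087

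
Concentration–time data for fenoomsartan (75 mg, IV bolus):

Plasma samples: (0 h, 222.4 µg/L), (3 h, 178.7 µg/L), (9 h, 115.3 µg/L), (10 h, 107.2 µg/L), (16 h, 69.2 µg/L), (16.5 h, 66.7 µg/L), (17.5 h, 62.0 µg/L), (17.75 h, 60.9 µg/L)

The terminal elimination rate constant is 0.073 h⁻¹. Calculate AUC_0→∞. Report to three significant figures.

Trapezoidal AUC_0→17.75:
  [0→3]: (222.4+178.7)/2 × 3 = 601.65
  [3→9]: (178.7+115.3)/2 × 6 = 882.0
  [9→10]: (115.3+107.2)/2 × 1 = 111.25
  [10→16]: (107.2+69.2)/2 × 6 = 529.2
  [16→16.5]: (69.2+66.7)/2 × 0.5 = 33.975
  [16.5→17.5]: (66.7+62.0)/2 × 1 = 64.35
  [17.5→17.75]: (62.0+60.9)/2 × 0.25 = 15.3625
  Sum = 2237.7875 µg/L·h
Extrapolated tail: C_last / k_e = 60.9 / 0.073 = 834.247
AUC_0→∞ = 2237.7875 + 834.247 = 3072.0345 µg/L·h

AUC = 3070 µg/L·h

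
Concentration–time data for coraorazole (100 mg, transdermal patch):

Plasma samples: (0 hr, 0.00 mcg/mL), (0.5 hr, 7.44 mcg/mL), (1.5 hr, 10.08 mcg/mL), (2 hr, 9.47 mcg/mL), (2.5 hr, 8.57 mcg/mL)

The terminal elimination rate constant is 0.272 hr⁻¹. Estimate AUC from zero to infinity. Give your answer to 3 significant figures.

AUC = 51.5 mcg/mL·hr

Trapezoidal AUC_0→2.5:
  [0→0.5]: (0.00+7.44)/2 × 0.5 = 1.86
  [0.5→1.5]: (7.44+10.08)/2 × 1 = 8.76
  [1.5→2]: (10.08+9.47)/2 × 0.5 = 4.8875
  [2→2.5]: (9.47+8.57)/2 × 0.5 = 4.51
  Sum = 20.0175 mcg/mL·hr
Extrapolated tail: C_last / k_e = 8.57 / 0.272 = 31.507
AUC_0→∞ = 20.0175 + 31.507 = 51.5245 mcg/mL·hr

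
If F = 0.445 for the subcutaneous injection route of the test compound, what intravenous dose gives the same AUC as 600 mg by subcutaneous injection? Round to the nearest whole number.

Systemic exposure from an extravascular dose = F × D_ev, so the equivalent IV dose is F × D_ev.
D_iv = F × D_ev = 0.445 × 600 = 267 mg

D_iv = 267 mg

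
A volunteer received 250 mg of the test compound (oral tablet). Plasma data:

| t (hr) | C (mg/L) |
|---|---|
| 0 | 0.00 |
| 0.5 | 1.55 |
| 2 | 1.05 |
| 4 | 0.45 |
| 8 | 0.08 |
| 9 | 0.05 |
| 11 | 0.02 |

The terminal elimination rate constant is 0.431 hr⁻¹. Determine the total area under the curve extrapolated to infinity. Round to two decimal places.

AUC = 5.08 mg/L·hr

Trapezoidal AUC_0→11:
  [0→0.5]: (0.00+1.55)/2 × 0.5 = 0.3875
  [0.5→2]: (1.55+1.05)/2 × 1.5 = 1.95
  [2→4]: (1.05+0.45)/2 × 2 = 1.5
  [4→8]: (0.45+0.08)/2 × 4 = 1.06
  [8→9]: (0.08+0.05)/2 × 1 = 0.065
  [9→11]: (0.05+0.02)/2 × 2 = 0.07
  Sum = 5.0325 mg/L·hr
Extrapolated tail: C_last / k_e = 0.02 / 0.431 = 0.046
AUC_0→∞ = 5.0325 + 0.046 = 5.0785 mg/L·hr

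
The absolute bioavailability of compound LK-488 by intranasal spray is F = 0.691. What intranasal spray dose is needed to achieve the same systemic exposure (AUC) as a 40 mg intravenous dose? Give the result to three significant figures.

For equal systemic exposure: F × D_ev = D_iv
D_ev = D_iv / F = 40 / 0.691 = 57.8871 mg

D_intranasal = 57.9 mg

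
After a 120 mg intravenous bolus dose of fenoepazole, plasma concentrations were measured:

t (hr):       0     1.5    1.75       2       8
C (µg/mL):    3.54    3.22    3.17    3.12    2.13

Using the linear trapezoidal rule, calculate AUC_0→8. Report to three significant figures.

Trapezoidal AUC_0→8:
  [0→1.5]: (3.54+3.22)/2 × 1.5 = 5.07
  [1.5→1.75]: (3.22+3.17)/2 × 0.25 = 0.79875
  [1.75→2]: (3.17+3.12)/2 × 0.25 = 0.78625
  [2→8]: (3.12+2.13)/2 × 6 = 15.75
  Sum = 22.405 µg/mL·hr

AUC = 22.4 µg/mL·hr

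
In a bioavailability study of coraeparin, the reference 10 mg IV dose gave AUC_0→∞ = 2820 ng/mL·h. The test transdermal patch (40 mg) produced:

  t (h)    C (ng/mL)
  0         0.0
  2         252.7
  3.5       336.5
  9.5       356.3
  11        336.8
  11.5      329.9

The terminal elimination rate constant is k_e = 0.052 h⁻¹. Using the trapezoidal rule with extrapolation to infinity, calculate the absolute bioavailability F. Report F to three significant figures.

Trapezoidal AUC_0→11.5 (transdermal patch):
  [0→2]: (0.0+252.7)/2 × 2 = 252.7
  [2→3.5]: (252.7+336.5)/2 × 1.5 = 441.9
  [3.5→9.5]: (336.5+356.3)/2 × 6 = 2078.4
  [9.5→11]: (356.3+336.8)/2 × 1.5 = 519.825
  [11→11.5]: (336.8+329.9)/2 × 0.5 = 166.675
  Sum = 3459.5 ng/mL·h
Tail: C_last/k_e = 329.9/0.052 = 6344.231
AUC_0→∞ (transdermal patch) = 3459.5 + 6344.231 = 9803.731 ng/mL·h
F = (AUC_ev/D_ev)/(AUC_iv/D_iv) = (9803.731/40)/(2820/10) = 245.093/282 = 0.8691

F = 0.869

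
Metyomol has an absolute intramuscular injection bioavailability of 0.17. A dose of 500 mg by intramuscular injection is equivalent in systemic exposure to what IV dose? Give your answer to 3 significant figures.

Systemic exposure from an extravascular dose = F × D_ev, so the equivalent IV dose is F × D_ev.
D_iv = F × D_ev = 0.17 × 500 = 85 mg

D_iv = 85.0 mg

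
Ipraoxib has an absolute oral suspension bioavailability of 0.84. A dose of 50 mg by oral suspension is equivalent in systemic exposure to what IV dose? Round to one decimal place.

D_iv = 42.0 mg

Systemic exposure from an extravascular dose = F × D_ev, so the equivalent IV dose is F × D_ev.
D_iv = F × D_ev = 0.84 × 50 = 42 mg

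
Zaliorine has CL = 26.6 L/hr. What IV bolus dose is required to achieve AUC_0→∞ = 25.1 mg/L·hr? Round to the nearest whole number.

Dose = 668 mg

Dose_iv = CL × AUC_0→∞
     = 26.6 × 25.1 = 667.66 mg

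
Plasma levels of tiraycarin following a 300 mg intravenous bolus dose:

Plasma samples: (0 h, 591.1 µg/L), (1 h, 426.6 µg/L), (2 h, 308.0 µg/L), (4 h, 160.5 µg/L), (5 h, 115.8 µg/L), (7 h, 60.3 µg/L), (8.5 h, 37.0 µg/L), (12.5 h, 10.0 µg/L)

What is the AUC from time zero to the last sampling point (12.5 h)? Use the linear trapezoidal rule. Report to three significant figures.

Trapezoidal AUC_0→12.5:
  [0→1]: (591.1+426.6)/2 × 1 = 508.85
  [1→2]: (426.6+308.0)/2 × 1 = 367.3
  [2→4]: (308.0+160.5)/2 × 2 = 468.5
  [4→5]: (160.5+115.8)/2 × 1 = 138.15
  [5→7]: (115.8+60.3)/2 × 2 = 176.1
  [7→8.5]: (60.3+37.0)/2 × 1.5 = 72.975
  [8.5→12.5]: (37.0+10.0)/2 × 4 = 94.0
  Sum = 1825.875 µg/L·h

AUC = 1830 µg/L·h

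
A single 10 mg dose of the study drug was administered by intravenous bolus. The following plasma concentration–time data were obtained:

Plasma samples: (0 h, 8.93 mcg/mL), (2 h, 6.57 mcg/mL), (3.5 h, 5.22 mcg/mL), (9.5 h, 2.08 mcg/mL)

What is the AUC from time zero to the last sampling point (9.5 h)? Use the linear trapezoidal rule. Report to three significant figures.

AUC = 46.2 mcg/mL·h

Trapezoidal AUC_0→9.5:
  [0→2]: (8.93+6.57)/2 × 2 = 15.5
  [2→3.5]: (6.57+5.22)/2 × 1.5 = 8.8425
  [3.5→9.5]: (5.22+2.08)/2 × 6 = 21.9
  Sum = 46.2425 mcg/mL·h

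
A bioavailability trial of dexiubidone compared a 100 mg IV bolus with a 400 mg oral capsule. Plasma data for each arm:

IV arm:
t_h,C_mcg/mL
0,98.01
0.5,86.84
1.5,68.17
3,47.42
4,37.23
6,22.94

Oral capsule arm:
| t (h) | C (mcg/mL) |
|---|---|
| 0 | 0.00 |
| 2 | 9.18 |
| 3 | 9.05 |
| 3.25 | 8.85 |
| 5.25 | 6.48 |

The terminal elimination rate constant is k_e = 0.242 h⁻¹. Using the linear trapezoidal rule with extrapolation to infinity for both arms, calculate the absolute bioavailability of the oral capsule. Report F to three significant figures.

Trapezoidal AUC_0→6 (IV):
  [0→0.5]: (98.01+86.84)/2 × 0.5 = 46.2125
  [0.5→1.5]: (86.84+68.17)/2 × 1 = 77.505
  [1.5→3]: (68.17+47.42)/2 × 1.5 = 86.6925
  [3→4]: (47.42+37.23)/2 × 1 = 42.325
  [4→6]: (37.23+22.94)/2 × 2 = 60.17
  Sum = 312.905 mcg/mL·h
IV tail: 22.94/0.242 = 94.793; AUC_iv,0→∞ = 312.905 + 94.793 = 407.698 mcg/mL·h
Trapezoidal AUC_0→5.25 (oral capsule):
  [0→2]: (0.00+9.18)/2 × 2 = 9.18
  [2→3]: (9.18+9.05)/2 × 1 = 9.115
  [3→3.25]: (9.05+8.85)/2 × 0.25 = 2.2375
  [3.25→5.25]: (8.85+6.48)/2 × 2 = 15.33
  Sum = 35.8625 mcg/mL·h
oral capsule tail: 6.48/0.242 = 26.777; AUC_ev,0→∞ = 35.8625 + 26.777 = 62.6395 mcg/mL·h
F = (AUC_ev/D_ev)/(AUC_iv/D_iv) = (62.6395/400)/(407.698/100) = 0.15659875/4.07698 = 0.0384

F = 0.0384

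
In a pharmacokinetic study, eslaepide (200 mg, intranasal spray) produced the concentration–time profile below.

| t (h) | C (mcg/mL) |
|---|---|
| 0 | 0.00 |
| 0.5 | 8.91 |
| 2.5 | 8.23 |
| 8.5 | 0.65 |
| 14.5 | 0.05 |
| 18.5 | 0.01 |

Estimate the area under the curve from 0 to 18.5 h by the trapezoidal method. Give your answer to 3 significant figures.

Trapezoidal AUC_0→18.5:
  [0→0.5]: (0.00+8.91)/2 × 0.5 = 2.2275
  [0.5→2.5]: (8.91+8.23)/2 × 2 = 17.14
  [2.5→8.5]: (8.23+0.65)/2 × 6 = 26.64
  [8.5→14.5]: (0.65+0.05)/2 × 6 = 2.1
  [14.5→18.5]: (0.05+0.01)/2 × 4 = 0.12
  Sum = 48.2275 mcg/mL·h

AUC = 48.2 mcg/mL·h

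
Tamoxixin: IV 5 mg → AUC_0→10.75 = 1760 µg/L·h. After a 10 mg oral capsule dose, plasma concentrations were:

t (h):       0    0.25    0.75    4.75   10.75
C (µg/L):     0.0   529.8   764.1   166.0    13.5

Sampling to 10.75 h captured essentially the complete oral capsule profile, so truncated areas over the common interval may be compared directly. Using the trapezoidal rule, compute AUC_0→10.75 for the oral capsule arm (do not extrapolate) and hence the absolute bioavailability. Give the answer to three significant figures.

Trapezoidal AUC_0→10.75 (oral capsule):
  [0→0.25]: (0.0+529.8)/2 × 0.25 = 66.225
  [0.25→0.75]: (529.8+764.1)/2 × 0.5 = 323.475
  [0.75→4.75]: (764.1+166.0)/2 × 4 = 1860.2
  [4.75→10.75]: (166.0+13.5)/2 × 6 = 538.5
  Sum = 2788.4 µg/L·h
F = (AUC_ev/D_ev)/(AUC_iv/D_iv) = (2788.4/10)/(1760/5) = 278.84/352 = 0.7922

F = 0.792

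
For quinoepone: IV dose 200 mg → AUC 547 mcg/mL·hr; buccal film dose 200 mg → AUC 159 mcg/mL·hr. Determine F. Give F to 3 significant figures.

F = (AUC_ev / D_ev) / (AUC_iv / D_iv)
  = (159/200) / (547/200)
  = 0.795 / 2.735 = 0.2907

F = 0.291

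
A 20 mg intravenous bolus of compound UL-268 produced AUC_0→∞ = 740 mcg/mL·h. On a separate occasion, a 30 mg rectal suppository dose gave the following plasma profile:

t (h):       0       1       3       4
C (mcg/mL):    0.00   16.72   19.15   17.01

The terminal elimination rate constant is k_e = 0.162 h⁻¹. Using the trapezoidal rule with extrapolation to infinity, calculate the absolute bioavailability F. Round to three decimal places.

F = 0.151

Trapezoidal AUC_0→4 (rectal suppository):
  [0→1]: (0.00+16.72)/2 × 1 = 8.36
  [1→3]: (16.72+19.15)/2 × 2 = 35.87
  [3→4]: (19.15+17.01)/2 × 1 = 18.08
  Sum = 62.31 mcg/mL·h
Tail: C_last/k_e = 17.01/0.162 = 105.000
AUC_0→∞ (rectal suppository) = 62.31 + 105.000 = 167.31 mcg/mL·h
F = (AUC_ev/D_ev)/(AUC_iv/D_iv) = (167.31/30)/(740/20) = 5.577/37 = 0.1507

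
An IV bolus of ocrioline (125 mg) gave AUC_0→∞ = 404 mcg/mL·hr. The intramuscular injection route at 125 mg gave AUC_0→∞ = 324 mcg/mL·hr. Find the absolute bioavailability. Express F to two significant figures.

F = 0.80

F = (AUC_ev / D_ev) / (AUC_iv / D_iv)
  = (324/125) / (404/125)
  = 2.592 / 3.232 = 0.8020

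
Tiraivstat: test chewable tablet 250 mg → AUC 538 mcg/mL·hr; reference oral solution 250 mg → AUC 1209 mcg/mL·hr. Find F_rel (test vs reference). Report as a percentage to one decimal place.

F_rel = (AUC_test/D_test) / (AUC_ref/D_ref)
      = (538/250) / (1209/250)
      = 2.152 / 4.836 = 0.4450 = 44.50%

F_rel = 44.5%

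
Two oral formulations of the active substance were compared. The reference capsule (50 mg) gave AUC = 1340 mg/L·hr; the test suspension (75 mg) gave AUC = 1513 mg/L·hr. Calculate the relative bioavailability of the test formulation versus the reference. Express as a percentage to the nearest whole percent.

F_rel = (AUC_test/D_test) / (AUC_ref/D_ref)
      = (1513/75) / (1340/50)
      = 20.1733 / 26.8 = 0.7527 = 75.27%

F_rel = 75%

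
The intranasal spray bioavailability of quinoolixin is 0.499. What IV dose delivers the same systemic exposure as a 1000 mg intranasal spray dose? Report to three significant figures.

D_iv = 499 mg

Systemic exposure from an extravascular dose = F × D_ev, so the equivalent IV dose is F × D_ev.
D_iv = F × D_ev = 0.499 × 1000 = 499 mg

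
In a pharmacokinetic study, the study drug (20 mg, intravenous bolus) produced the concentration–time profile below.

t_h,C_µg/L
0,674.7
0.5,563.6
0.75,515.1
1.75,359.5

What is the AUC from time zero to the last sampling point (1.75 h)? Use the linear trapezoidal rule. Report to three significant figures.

Trapezoidal AUC_0→1.75:
  [0→0.5]: (674.7+563.6)/2 × 0.5 = 309.575
  [0.5→0.75]: (563.6+515.1)/2 × 0.25 = 134.8375
  [0.75→1.75]: (515.1+359.5)/2 × 1 = 437.3
  Sum = 881.7125 µg/L·h

AUC = 882 µg/L·h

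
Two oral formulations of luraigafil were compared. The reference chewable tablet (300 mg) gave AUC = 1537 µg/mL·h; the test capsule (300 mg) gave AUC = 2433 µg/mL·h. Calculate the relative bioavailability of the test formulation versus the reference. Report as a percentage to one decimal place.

F_rel = 158.3%

F_rel = (AUC_test/D_test) / (AUC_ref/D_ref)
      = (2433/300) / (1537/300)
      = 8.11 / 5.12333 = 1.5830 = 158.30%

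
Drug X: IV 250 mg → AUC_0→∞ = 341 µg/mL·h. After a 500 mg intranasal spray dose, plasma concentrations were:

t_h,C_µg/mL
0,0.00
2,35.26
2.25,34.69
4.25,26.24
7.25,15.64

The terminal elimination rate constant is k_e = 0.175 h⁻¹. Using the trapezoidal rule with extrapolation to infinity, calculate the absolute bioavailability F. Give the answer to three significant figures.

Trapezoidal AUC_0→7.25 (intranasal spray):
  [0→2]: (0.00+35.26)/2 × 2 = 35.26
  [2→2.25]: (35.26+34.69)/2 × 0.25 = 8.74375
  [2.25→4.25]: (34.69+26.24)/2 × 2 = 60.93
  [4.25→7.25]: (26.24+15.64)/2 × 3 = 62.82
  Sum = 167.75375 µg/mL·h
Tail: C_last/k_e = 15.64/0.175 = 89.371
AUC_0→∞ (intranasal spray) = 167.75375 + 89.371 = 257.12475 µg/mL·h
F = (AUC_ev/D_ev)/(AUC_iv/D_iv) = (257.12475/500)/(341/250) = 0.5142495/1.364 = 0.3770

F = 0.377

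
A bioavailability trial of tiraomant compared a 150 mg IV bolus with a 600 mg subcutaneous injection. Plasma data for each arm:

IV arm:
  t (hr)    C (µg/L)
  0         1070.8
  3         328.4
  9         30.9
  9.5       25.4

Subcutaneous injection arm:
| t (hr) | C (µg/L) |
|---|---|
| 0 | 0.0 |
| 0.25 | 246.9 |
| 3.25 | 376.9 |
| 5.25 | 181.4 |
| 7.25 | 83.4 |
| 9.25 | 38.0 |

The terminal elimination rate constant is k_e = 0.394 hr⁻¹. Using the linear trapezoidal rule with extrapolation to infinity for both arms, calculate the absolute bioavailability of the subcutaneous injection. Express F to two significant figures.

Trapezoidal AUC_0→9.5 (IV):
  [0→3]: (1070.8+328.4)/2 × 3 = 2098.8
  [3→9]: (328.4+30.9)/2 × 6 = 1077.9
  [9→9.5]: (30.9+25.4)/2 × 0.5 = 14.075
  Sum = 3190.775 µg/L·hr
IV tail: 25.4/0.394 = 64.467; AUC_iv,0→∞ = 3190.775 + 64.467 = 3255.242 µg/L·hr
Trapezoidal AUC_0→9.25 (subcutaneous injection):
  [0→0.25]: (0.0+246.9)/2 × 0.25 = 30.8625
  [0.25→3.25]: (246.9+376.9)/2 × 3 = 935.7
  [3.25→5.25]: (376.9+181.4)/2 × 2 = 558.3
  [5.25→7.25]: (181.4+83.4)/2 × 2 = 264.8
  [7.25→9.25]: (83.4+38.0)/2 × 2 = 121.4
  Sum = 1911.0625 µg/L·hr
subcutaneous injection tail: 38.0/0.394 = 96.447; AUC_ev,0→∞ = 1911.0625 + 96.447 = 2007.5095 µg/L·hr
F = (AUC_ev/D_ev)/(AUC_iv/D_iv) = (2007.5095/600)/(3255.242/150) = 3.34585/21.7016 = 0.1542

F = 0.15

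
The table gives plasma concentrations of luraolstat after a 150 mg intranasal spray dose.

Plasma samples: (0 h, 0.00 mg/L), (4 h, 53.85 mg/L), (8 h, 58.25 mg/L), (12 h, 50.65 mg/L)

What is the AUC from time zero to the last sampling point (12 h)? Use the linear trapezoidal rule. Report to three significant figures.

Trapezoidal AUC_0→12:
  [0→4]: (0.00+53.85)/2 × 4 = 107.7
  [4→8]: (53.85+58.25)/2 × 4 = 224.2
  [8→12]: (58.25+50.65)/2 × 4 = 217.8
  Sum = 549.7 mg/L·h

AUC = 550 mg/L·h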